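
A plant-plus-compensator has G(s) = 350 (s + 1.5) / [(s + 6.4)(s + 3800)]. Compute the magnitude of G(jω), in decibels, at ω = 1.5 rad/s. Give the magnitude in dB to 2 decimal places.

|j1.5 + 1.5| = √(1.5² + 1.5²) = 2.121
|j1.5 + 6.4| = √(1.5² + 6.4²) = 6.573
|j1.5 + 3800| = √(1.5² + 3800²) = 3800
|G(j1.5)| = 350 × 2.121 / (6.573 × 3800) = 0.029723
20 log₁₀(0.029723) = -30.538 dB

-30.54 dB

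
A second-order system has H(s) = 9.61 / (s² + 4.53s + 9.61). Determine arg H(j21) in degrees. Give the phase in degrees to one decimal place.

-167.6°

∠[(j21)² + 4.53(j21) + 9.61] = ∠[-431.39 + j95.13] = 167.56°
∠H(j21) = −167.56° = -167.56°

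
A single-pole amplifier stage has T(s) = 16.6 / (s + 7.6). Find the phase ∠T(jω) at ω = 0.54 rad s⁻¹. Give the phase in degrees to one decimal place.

∠(j0.54 + 7.6) = arctan(0.54/7.6) = 4.06°
∠T(j0.54) = −4.06° = -4.06°

-4.1°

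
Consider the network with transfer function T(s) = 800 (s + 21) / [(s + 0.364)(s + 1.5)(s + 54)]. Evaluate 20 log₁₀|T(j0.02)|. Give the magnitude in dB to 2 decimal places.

55.10 dB

|j0.02 + 21| = √(0.02² + 21²) = 21
|j0.02 + 0.364| = √(0.02² + 0.364²) = 0.3645
|j0.02 + 1.5| = √(0.02² + 1.5²) = 1.5
|j0.02 + 54| = √(0.02² + 54²) = 54
|T(j0.02)| = 800 × 21 / (0.3645 × 1.5 × 54) = 568.89
20 log₁₀(568.89) = 55.101 dB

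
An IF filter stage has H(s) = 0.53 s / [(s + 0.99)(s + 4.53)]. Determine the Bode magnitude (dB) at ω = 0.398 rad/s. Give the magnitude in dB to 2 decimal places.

|j0.398| = 0.398
|j0.398 + 0.99| = √(0.398² + 0.99²) = 1.067
|j0.398 + 4.53| = √(0.398² + 4.53²) = 4.547
|H(j0.398)| = 0.53 × 0.398 / (1.067 × 4.547) = 0.043473
20 log₁₀(0.043473) = -27.236 dB

-27.24 dB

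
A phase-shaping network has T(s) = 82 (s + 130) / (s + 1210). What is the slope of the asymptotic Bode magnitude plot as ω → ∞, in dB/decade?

0 dB/decade

With 1 zero and 1 pole, the high-frequency asymptotic slope is 20 × (1 − 1) = 0 dB/decade.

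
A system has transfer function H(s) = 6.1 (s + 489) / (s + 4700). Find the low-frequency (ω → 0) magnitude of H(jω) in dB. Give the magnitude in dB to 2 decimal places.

-3.95 dB

H(0) = 6.1 × 489 / 4700 = 0.63466
20 log₁₀(0.63466) = -3.949 dB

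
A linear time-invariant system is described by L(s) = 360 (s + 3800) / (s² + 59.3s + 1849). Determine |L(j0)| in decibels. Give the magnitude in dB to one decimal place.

57.4 dB

L(0) = 360 × 3800 / 1849 = 739.86
20 log₁₀(739.86) = 57.38 dB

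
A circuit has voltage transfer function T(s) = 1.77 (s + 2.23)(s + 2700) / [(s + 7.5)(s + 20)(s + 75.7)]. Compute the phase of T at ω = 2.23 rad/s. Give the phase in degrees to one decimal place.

∠(j2.23 + 2.23) = arctan(2.23/2.23) = 45.00°
∠(j2.23 + 2700) = arctan(2.23/2700) = 0.05°
∠(j2.23 + 7.5) = arctan(2.23/7.5) = 16.56°
∠(j2.23 + 20) = arctan(2.23/20) = 6.36°
∠(j2.23 + 75.7) = arctan(2.23/75.7) = 1.69°
∠T(j2.23) = 45.00° + 0.05° − (16.56° + 6.36° + 1.69°) = 20.44°

20.4°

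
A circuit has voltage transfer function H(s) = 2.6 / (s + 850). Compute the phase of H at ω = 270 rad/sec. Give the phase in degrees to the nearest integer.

-18°

∠(j270 + 850) = arctan(270/850) = 17.62°
∠H(j270) = −17.62° = -17.62°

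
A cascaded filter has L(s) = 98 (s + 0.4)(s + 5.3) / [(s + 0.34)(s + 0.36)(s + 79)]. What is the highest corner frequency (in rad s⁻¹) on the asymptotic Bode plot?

Break frequencies occur at each pole and zero magnitude: 0.34 rad s⁻¹, 0.36 rad s⁻¹, 0.4 rad s⁻¹, 5.3 rad s⁻¹, 79 rad s⁻¹.
The highest is 79 rad s⁻¹.

79 rad s⁻¹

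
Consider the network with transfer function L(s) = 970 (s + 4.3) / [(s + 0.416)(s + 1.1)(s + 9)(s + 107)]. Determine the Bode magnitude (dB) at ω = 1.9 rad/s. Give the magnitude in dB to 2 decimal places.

|j1.9 + 4.3| = √(1.9² + 4.3²) = 4.701
|j1.9 + 0.416| = √(1.9² + 0.416²) = 1.945
|j1.9 + 1.1| = √(1.9² + 1.1²) = 2.195
|j1.9 + 9| = √(1.9² + 9²) = 9.198
|j1.9 + 107| = √(1.9² + 107²) = 107
|L(j1.9)| = 970 × 4.701 / (1.945 × 2.195 × 9.198 × 107) = 1.0848
20 log₁₀(1.0848) = 0.707 dB

0.71 dB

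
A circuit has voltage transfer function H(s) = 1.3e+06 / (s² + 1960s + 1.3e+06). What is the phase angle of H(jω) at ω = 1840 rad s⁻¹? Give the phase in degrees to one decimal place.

∠[(j1840)² + 1960(j1840) + 1.3e+06] = ∠[-2.0856e+06 + j3.6064e+06] = 120.04°
∠H(j1840) = −120.04° = -120.04°

-120.0°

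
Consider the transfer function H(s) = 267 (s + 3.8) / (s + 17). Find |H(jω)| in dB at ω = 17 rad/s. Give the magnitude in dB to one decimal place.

|j17 + 3.8| = √(17² + 3.8²) = 17.42
|j17 + 17| = √(17² + 17²) = 24.04
|H(j17)| = 267 × 17.42 / 24.04 = 193.46
20 log₁₀(193.46) = 45.73 dB

45.7 dB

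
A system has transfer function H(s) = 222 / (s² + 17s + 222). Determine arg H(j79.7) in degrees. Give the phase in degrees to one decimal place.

∠[(j79.7)² + 17(j79.7) + 222] = ∠[-6130.1 + j1354.9] = 167.54°
∠H(j79.7) = −167.54° = -167.54°

-167.5°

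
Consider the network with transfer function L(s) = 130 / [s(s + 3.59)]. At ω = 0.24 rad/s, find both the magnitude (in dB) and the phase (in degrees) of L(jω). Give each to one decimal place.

|j0.24 + 3.59| = √(0.24² + 3.59²) = 3.598
|j0.24| = 0.24
|L(j0.24)| = 130 / (3.598 × 0.24) = 150.55
20 log₁₀(150.55) = 43.55 dB
∠(j0.24 + 3.59) = arctan(0.24/3.59) = 3.82°
∠(j0.24) = 90.00°
∠L(j0.24) = − (3.82° + 90.00°) = -93.82°

|L| = 43.6 dB, ∠L = -93.8°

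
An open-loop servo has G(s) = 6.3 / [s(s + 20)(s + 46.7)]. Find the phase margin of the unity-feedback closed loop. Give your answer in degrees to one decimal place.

Gain crossover: |G(jω)| = 1 at ω ≈ 0.00675 rad/s.
∠G(j0.00675) = −90° − arctan(0.00675/20) − arctan(0.00675/46.7) ≈ -90.03°
PM = 180° + (-90.03°) = 89.97°

90.0°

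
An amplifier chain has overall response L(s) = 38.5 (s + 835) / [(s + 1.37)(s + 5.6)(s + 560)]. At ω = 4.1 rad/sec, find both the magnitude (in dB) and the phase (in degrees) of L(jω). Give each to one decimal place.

|j4.1 + 835| = √(4.1² + 835²) = 835
|j4.1 + 1.37| = √(4.1² + 1.37²) = 4.323
|j4.1 + 5.6| = √(4.1² + 5.6²) = 6.94
|j4.1 + 560| = √(4.1² + 560²) = 560
|L(j4.1)| = 38.5 × 835 / (4.323 × 6.94 × 560) = 1.9134
20 log₁₀(1.9134) = 5.64 dB
∠(j4.1 + 835) = arctan(4.1/835) = 0.28°
∠(j4.1 + 1.37) = arctan(4.1/1.37) = 71.52°
∠(j4.1 + 5.6) = arctan(4.1/5.6) = 36.21°
∠(j4.1 + 560) = arctan(4.1/560) = 0.42°
∠L(j4.1) = 0.28° − (71.52° + 36.21° + 0.42°) = -107.87°

|L| = 5.6 dB, ∠L = -107.9°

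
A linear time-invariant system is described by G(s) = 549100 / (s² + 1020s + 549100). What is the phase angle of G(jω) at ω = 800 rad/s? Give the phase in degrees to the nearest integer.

∠[(j800)² + 1020(j800) + 549100] = ∠[-90900 + j8.16e+05] = 96.36°
∠G(j800) = −96.36° = -96.36°

-96°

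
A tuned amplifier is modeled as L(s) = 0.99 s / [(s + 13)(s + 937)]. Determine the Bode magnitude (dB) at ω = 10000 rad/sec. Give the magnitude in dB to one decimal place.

-80.1 dB

|j10000| = 1e+04
|j10000 + 13| = √(10000² + 13²) = 1e+04
|j10000 + 937| = √(10000² + 937²) = 1.004e+04
|L(j10000)| = 0.99 × 1e+04 / (1e+04 × 1.004e+04) = 9.8568e-05
20 log₁₀(9.8568e-05) = -80.13 dB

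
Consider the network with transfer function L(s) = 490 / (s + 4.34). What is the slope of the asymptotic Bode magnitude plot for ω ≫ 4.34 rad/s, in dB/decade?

With 0 zeros and 1 pole, the high-frequency asymptotic slope is 20 × (0 − 1) = -20 dB/decade.

-20 dB/decade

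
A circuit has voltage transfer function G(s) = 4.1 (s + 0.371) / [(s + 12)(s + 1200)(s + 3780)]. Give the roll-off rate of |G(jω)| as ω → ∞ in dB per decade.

With 1 zero and 3 poles, the high-frequency asymptotic slope is 20 × (1 − 3) = -40 dB/decade.

-40 dB/decade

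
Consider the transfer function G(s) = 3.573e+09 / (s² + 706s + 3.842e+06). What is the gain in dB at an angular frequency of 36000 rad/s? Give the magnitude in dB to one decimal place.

8.8 dB

|(j36000)² + 706(j36000) + 3.842e+06| = |-1.2922e+09 + j2.5416e+07| = 1.292e+09
|G(j36000)| = 3.573e+09 / 1.292e+09 = 2.7646
20 log₁₀(2.7646) = 8.83 dB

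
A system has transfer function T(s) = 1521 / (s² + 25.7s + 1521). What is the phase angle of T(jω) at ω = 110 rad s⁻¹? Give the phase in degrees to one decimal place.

-165.0°

∠[(j110)² + 25.7(j110) + 1521] = ∠[-10579 + j2827] = 165.04°
∠T(j110) = −165.04° = -165.04°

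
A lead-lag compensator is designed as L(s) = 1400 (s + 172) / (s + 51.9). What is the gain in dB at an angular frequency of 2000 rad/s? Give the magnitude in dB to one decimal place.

|j2000 + 172| = √(2000² + 172²) = 2007
|j2000 + 51.9| = √(2000² + 51.9²) = 2001
|L(j2000)| = 1400 × 2007 / 2001 = 1404.7
20 log₁₀(1404.7) = 62.95 dB

63.0 dB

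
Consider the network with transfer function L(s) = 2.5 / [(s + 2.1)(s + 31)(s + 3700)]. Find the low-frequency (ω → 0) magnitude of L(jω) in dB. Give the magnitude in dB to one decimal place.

L(0) = 2.5 / (2.1 × 31 × 3700) = 1.0379e-05
20 log₁₀(1.0379e-05) = -99.68 dB

-99.7 dB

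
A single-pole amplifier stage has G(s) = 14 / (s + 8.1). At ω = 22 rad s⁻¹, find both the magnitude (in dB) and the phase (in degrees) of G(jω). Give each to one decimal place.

|G| = -4.5 dB, ∠G = -69.8 deg

|j22 + 8.1| = √(22² + 8.1²) = 23.44
|G(j22)| = 14 / 23.44 = 0.59717
20 log₁₀(0.59717) = -4.48 dB
∠(j22 + 8.1) = arctan(22/8.1) = 69.79°
∠G(j22) = −69.79° = -69.79°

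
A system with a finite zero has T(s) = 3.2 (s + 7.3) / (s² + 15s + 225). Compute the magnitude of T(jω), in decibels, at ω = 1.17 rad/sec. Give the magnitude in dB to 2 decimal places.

-19.54 dB

|j1.17 + 7.3| = √(1.17² + 7.3²) = 7.393
|(j1.17)² + 15(j1.17) + 225| = |223.63 + j17.55| = 224.3
|T(j1.17)| = 3.2 × 7.393 / 224.3 = 0.10547
20 log₁₀(0.10547) = -19.538 dB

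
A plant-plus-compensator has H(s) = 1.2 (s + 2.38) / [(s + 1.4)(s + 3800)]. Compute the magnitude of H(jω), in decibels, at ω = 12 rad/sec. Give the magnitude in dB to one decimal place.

-69.9 dB

|j12 + 2.38| = √(12² + 2.38²) = 12.23
|j12 + 1.4| = √(12² + 1.4²) = 12.08
|j12 + 3800| = √(12² + 3800²) = 3800
|H(j12)| = 1.2 × 12.23 / (12.08 × 3800) = 0.00031977
20 log₁₀(0.00031977) = -69.90 dB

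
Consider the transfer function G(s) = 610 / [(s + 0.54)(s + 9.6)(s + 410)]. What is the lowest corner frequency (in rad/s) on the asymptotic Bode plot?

Break frequencies occur at each pole and zero magnitude: 0.54 rad/s, 9.6 rad/s, 410 rad/s.
The lowest is 0.54 rad/s.

0.54 rad/s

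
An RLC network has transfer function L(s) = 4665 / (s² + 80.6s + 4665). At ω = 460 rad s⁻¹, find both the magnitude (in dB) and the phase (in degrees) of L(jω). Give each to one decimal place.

|(j460)² + 80.6(j460) + 4665| = |-2.0694e+05 + j37076| = 2.102e+05
|L(j460)| = 4665 / 2.102e+05 = 0.02219
20 log₁₀(0.02219) = -33.08 dB
∠[(j460)² + 80.6(j460) + 4665] = ∠[-2.0694e+05 + j37076] = 169.84°
∠L(j460) = −169.84° = -169.84°

|L| = -33.1 dB, ∠L = -169.8 deg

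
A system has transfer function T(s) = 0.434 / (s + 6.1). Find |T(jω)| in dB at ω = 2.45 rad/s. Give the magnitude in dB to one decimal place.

|j2.45 + 6.1| = √(2.45² + 6.1²) = 6.574
|T(j2.45)| = 0.434 / 6.574 = 0.066021
20 log₁₀(0.066021) = -23.61 dB

-23.6 dB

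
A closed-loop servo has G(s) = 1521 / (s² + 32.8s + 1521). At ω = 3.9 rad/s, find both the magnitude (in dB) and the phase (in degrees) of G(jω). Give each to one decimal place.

|(j3.9)² + 32.8(j3.9) + 1521| = |1505.8 + j127.92| = 1511
|G(j3.9)| = 1521 / 1511 = 1.0065
20 log₁₀(1.0065) = 0.06 dB
∠[(j3.9)² + 32.8(j3.9) + 1521] = ∠[1505.8 + j127.92] = 4.86°
∠G(j3.9) = −4.86° = -4.86°

|G| = 0.1 dB, ∠G = -4.9°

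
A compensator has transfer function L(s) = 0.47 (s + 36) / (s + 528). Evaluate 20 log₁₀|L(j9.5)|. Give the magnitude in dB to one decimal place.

-29.6 dB

|j9.5 + 36| = √(9.5² + 36²) = 37.23
|j9.5 + 528| = √(9.5² + 528²) = 528.1
|L(j9.5)| = 0.47 × 37.23 / 528.1 = 0.033137
20 log₁₀(0.033137) = -29.59 dB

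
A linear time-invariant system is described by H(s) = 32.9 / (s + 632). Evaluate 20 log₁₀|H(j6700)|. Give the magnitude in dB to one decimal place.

-46.2 dB

|j6700 + 632| = √(6700² + 632²) = 6730
|H(j6700)| = 32.9 / 6730 = 0.0048887
20 log₁₀(0.0048887) = -46.22 dB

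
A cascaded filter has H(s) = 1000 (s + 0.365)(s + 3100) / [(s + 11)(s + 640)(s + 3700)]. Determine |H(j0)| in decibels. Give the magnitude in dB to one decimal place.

-27.2 dB

H(0) = 1000 × 0.365 × 3100 / (11 × 640 × 3700) = 0.043439
20 log₁₀(0.043439) = -27.24 dB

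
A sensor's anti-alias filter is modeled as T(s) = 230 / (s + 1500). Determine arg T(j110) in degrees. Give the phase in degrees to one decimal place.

-4.2°

∠(j110 + 1500) = arctan(110/1500) = 4.19°
∠T(j110) = −4.19° = -4.19°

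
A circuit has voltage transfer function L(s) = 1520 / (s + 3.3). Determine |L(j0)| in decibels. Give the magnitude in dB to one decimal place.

53.3 dB

L(0) = 1520 / 3.3 = 460.61
20 log₁₀(460.61) = 53.27 dB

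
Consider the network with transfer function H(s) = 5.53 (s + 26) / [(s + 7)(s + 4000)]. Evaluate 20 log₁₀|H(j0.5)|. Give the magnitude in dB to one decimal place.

|j0.5 + 26| = √(0.5² + 26²) = 26
|j0.5 + 7| = √(0.5² + 7²) = 7.018
|j0.5 + 4000| = √(0.5² + 4000²) = 4000
|H(j0.5)| = 5.53 × 26 / (7.018 × 4000) = 0.0051229
20 log₁₀(0.0051229) = -45.81 dB

-45.8 dB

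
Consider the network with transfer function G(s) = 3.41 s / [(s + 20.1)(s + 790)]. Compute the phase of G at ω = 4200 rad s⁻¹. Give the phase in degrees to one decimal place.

-79.1°

∠(j4200) = 90.00°
∠(j4200 + 20.1) = arctan(4200/20.1) = 89.73°
∠(j4200 + 790) = arctan(4200/790) = 79.35°
∠G(j4200) = 90.00° − (89.73° + 79.35°) = -79.07°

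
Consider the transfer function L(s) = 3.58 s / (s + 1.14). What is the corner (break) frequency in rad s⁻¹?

The single real pole at s = −1.14 gives a corner at ω = 1.14 rad s⁻¹.

1.14 rad s⁻¹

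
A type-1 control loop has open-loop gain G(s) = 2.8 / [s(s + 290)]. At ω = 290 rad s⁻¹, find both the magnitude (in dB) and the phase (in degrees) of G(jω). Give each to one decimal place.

|j290 + 290| = √(290² + 290²) = 410.1
|j290| = 290
|G(j290)| = 2.8 / (410.1 × 290) = 2.3542e-05
20 log₁₀(2.3542e-05) = -92.56 dB
∠(j290 + 290) = arctan(290/290) = 45.00°
∠(j290) = 90.00°
∠G(j290) = − (45.00° + 90.00°) = -135.00°

|G| = -92.6 dB, ∠G = -135.0°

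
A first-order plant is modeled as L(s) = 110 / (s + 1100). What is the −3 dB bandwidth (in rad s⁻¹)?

For a single-pole low-pass, the −3 dB point is at the pole: ω = 1100 rad s⁻¹.

1100 rad s⁻¹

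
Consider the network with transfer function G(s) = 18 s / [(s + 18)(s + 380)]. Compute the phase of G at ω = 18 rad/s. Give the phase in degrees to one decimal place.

∠(j18) = 90.00°
∠(j18 + 18) = arctan(18/18) = 45.00°
∠(j18 + 380) = arctan(18/380) = 2.71°
∠G(j18) = 90.00° − (45.00° + 2.71°) = 42.29°

42.3°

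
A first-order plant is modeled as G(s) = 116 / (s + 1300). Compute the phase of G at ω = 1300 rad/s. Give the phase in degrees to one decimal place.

∠(j1300 + 1300) = arctan(1300/1300) = 45.00°
∠G(j1300) = −45.00° = -45.00°

-45.0°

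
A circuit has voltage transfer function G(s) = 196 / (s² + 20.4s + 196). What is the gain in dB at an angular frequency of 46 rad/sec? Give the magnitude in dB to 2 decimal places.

|(j46)² + 20.4(j46) + 196| = |-1920 + j938.4| = 2137
|G(j46)| = 196 / 2137 = 0.091715
20 log₁₀(0.091715) = -20.751 dB

-20.75 dB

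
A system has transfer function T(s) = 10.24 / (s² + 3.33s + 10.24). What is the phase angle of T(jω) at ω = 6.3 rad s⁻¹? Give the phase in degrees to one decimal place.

-144.5 deg

∠[(j6.3)² + 3.33(j6.3) + 10.24] = ∠[-29.45 + j20.979] = 144.54°
∠T(j6.3) = −144.54° = -144.54°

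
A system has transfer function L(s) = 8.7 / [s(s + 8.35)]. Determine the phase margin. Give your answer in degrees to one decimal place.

82.9°

Gain crossover: |L(jω)| = 1 at ω ≈ 1.03 rad/s.
∠L(j1.03) = −90° − arctan(1.03/8.35) ≈ -97.06°
PM = 180° + (-97.06°) = 82.94°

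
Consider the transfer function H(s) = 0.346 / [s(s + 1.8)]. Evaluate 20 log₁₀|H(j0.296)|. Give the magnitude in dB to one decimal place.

|j0.296 + 1.8| = √(0.296² + 1.8²) = 1.824
|j0.296| = 0.296
|H(j0.296)| = 0.346 / (1.824 × 0.296) = 0.64079
20 log₁₀(0.64079) = -3.87 dB

-3.9 dB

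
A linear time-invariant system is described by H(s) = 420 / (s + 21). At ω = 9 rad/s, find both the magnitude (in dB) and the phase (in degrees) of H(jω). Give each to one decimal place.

|H| = 25.3 dB, ∠H = -23.2 deg

|j9 + 21| = √(9² + 21²) = 22.85
|H(j9)| = 420 / 22.85 = 18.383
20 log₁₀(18.383) = 25.29 dB
∠(j9 + 21) = arctan(9/21) = 23.20°
∠H(j9) = −23.20° = -23.20°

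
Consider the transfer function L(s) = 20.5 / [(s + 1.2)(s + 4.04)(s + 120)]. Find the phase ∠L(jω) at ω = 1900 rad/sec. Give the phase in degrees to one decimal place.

∠(j1900 + 1.2) = arctan(1900/1.2) = 89.96°
∠(j1900 + 4.04) = arctan(1900/4.04) = 89.88°
∠(j1900 + 120) = arctan(1900/120) = 86.39°
∠L(j1900) = − (89.96° + 89.88° + 86.39°) = -266.23°

-266.2°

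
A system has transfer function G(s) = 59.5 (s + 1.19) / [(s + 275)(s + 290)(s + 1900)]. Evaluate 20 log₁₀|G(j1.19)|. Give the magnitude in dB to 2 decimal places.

|j1.19 + 1.19| = √(1.19² + 1.19²) = 1.683
|j1.19 + 275| = √(1.19² + 275²) = 275
|j1.19 + 290| = √(1.19² + 290²) = 290
|j1.19 + 1900| = √(1.19² + 1900²) = 1900
|G(j1.19)| = 59.5 × 1.683 / (275 × 290 × 1900) = 6.6083e-07
20 log₁₀(6.6083e-07) = -123.598 dB

-123.60 dB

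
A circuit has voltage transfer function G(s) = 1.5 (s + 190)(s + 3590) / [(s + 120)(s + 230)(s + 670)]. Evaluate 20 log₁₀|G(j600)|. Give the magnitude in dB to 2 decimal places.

-40.25 dB

|j600 + 190| = √(600² + 190²) = 629.4
|j600 + 3590| = √(600² + 3590²) = 3640
|j600 + 120| = √(600² + 120²) = 611.9
|j600 + 230| = √(600² + 230²) = 642.6
|j600 + 670| = √(600² + 670²) = 899.4
|G(j600)| = 1.5 × 629.4 × 3640 / (611.9 × 642.6 × 899.4) = 0.009717
20 log₁₀(0.009717) = -40.249 dB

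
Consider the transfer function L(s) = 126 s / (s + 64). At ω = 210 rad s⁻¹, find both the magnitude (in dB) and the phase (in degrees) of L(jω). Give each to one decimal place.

|L| = 41.6 dB, ∠L = 16.9°

|j210| = 210
|j210 + 64| = √(210² + 64²) = 219.5
|L(j210)| = 126 × 210 / 219.5 = 120.53
20 log₁₀(120.53) = 41.62 dB
∠(j210) = 90.00°
∠(j210 + 64) = arctan(210/64) = 73.05°
∠L(j210) = 90.00° − 73.05° = 16.95°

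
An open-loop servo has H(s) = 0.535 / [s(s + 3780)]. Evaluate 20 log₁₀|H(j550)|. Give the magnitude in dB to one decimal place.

|j550 + 3780| = √(550² + 3780²) = 3820
|j550| = 550
|H(j550)| = 0.535 / (3820 × 550) = 2.5465e-07
20 log₁₀(2.5465e-07) = -131.88 dB

-131.9 dB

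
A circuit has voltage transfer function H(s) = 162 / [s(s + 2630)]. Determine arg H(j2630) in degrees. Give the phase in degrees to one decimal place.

∠(j2630 + 2630) = arctan(2630/2630) = 45.00°
∠(j2630) = 90.00°
∠H(j2630) = − (45.00° + 90.00°) = -135.00°

-135.0°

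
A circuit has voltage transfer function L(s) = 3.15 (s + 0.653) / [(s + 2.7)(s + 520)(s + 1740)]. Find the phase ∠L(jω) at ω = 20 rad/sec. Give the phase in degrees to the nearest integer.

3°

∠(j20 + 0.653) = arctan(20/0.653) = 88.13°
∠(j20 + 2.7) = arctan(20/2.7) = 82.31°
∠(j20 + 520) = arctan(20/520) = 2.20°
∠(j20 + 1740) = arctan(20/1740) = 0.66°
∠L(j20) = 88.13° − (82.31° + 2.20° + 0.66°) = 2.96°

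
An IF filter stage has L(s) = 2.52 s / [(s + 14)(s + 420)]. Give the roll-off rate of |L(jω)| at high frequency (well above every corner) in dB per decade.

-20 dB/decade

With 1 zero and 2 poles, the high-frequency asymptotic slope is 20 × (1 − 2) = -20 dB/decade.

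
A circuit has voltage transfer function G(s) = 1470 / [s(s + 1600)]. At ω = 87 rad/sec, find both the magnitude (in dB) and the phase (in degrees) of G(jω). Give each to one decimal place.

|j87 + 1600| = √(87² + 1600²) = 1602
|j87| = 87
|G(j87)| = 1470 / (1602 × 87) = 0.010545
20 log₁₀(0.010545) = -39.54 dB
∠(j87 + 1600) = arctan(87/1600) = 3.11°
∠(j87) = 90.00°
∠G(j87) = − (3.11° + 90.00°) = -93.11°

|G| = -39.5 dB, ∠G = -93.1°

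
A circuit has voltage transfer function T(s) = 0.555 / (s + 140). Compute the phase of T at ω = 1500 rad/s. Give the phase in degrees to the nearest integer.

-85 deg

∠(j1500 + 140) = arctan(1500/140) = 84.67°
∠T(j1500) = −84.67° = -84.67°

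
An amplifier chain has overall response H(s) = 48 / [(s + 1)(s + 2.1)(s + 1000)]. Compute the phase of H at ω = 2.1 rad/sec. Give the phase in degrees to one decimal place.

-109.7°

∠(j2.1 + 1) = arctan(2.1/1) = 64.54°
∠(j2.1 + 2.1) = arctan(2.1/2.1) = 45.00°
∠(j2.1 + 1000) = arctan(2.1/1000) = 0.12°
∠H(j2.1) = − (64.54° + 45.00° + 0.12°) = -109.66°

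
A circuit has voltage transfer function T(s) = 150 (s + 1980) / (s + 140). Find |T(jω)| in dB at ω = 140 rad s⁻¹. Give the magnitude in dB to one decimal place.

|j140 + 1980| = √(140² + 1980²) = 1985
|j140 + 140| = √(140² + 140²) = 198
|T(j140)| = 150 × 1985 / 198 = 1503.8
20 log₁₀(1503.8) = 63.54 dB

63.5 dB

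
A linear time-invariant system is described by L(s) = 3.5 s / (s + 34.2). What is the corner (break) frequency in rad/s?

The single real pole at s = −34.2 gives a corner at ω = 34.2 rad/s.

34.2 rad/s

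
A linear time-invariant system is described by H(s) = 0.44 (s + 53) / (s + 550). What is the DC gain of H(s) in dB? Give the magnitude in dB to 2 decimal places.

H(0) = 0.44 × 53 / 550 = 0.0424
20 log₁₀(0.0424) = -27.453 dB

-27.45 dB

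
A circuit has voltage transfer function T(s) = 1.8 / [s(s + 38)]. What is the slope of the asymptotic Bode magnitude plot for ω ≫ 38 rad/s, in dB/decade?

-40 dB/decade

With 0 zeros and 2 poles, the high-frequency asymptotic slope is 20 × (0 − 2) = -40 dB/decade.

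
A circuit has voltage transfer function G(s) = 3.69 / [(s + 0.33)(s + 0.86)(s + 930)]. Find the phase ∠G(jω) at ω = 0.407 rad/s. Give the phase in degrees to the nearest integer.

∠(j0.407 + 0.33) = arctan(0.407/0.33) = 50.96°
∠(j0.407 + 0.86) = arctan(0.407/0.86) = 25.33°
∠(j0.407 + 930) = arctan(0.407/930) = 0.03°
∠G(j0.407) = − (50.96° + 25.33° + 0.03°) = -76.32°

-76 deg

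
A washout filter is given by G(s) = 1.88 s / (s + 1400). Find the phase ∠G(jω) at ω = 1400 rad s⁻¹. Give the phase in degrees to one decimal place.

45.0 deg

∠(j1400) = 90.00°
∠(j1400 + 1400) = arctan(1400/1400) = 45.00°
∠G(j1400) = 90.00° − 45.00° = 45.00°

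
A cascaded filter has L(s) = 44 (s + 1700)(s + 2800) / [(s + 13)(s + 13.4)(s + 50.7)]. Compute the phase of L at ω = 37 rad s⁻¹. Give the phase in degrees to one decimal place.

-174.8°

∠(j37 + 1700) = arctan(37/1700) = 1.25°
∠(j37 + 2800) = arctan(37/2800) = 0.76°
∠(j37 + 13) = arctan(37/13) = 70.64°
∠(j37 + 13.4) = arctan(37/13.4) = 70.09°
∠(j37 + 50.7) = arctan(37/50.7) = 36.12°
∠L(j37) = 1.25° + 0.76° − (70.64° + 70.09° + 36.12°) = -174.85°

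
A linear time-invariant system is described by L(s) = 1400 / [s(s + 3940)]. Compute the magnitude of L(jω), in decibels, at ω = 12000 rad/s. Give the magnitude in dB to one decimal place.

-100.7 dB

|j12000 + 3940| = √(12000² + 3940²) = 1.263e+04
|j12000| = 1.2e+04
|L(j12000)| = 1400 / (1.263e+04 × 1.2e+04) = 9.2371e-06
20 log₁₀(9.2371e-06) = -100.69 dB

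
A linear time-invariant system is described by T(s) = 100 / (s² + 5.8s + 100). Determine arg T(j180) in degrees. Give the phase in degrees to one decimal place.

∠[(j180)² + 5.8(j180) + 100] = ∠[-32300 + j1044] = 178.15°
∠T(j180) = −178.15° = -178.15°

-178.1°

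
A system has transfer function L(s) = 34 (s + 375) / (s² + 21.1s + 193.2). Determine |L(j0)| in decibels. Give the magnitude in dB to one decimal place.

L(0) = 34 × 375 / 193.2 = 65.994
20 log₁₀(65.994) = 36.39 dB

36.4 dB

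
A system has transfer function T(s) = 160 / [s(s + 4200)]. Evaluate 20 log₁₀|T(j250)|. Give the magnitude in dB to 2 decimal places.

|j250 + 4200| = √(250² + 4200²) = 4207
|j250| = 250
|T(j250)| = 160 / (4207 × 250) = 0.00015211
20 log₁₀(0.00015211) = -76.357 dB

-76.36 dB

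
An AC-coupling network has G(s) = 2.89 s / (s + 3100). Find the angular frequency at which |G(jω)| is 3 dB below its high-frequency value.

3100 rad/s

For a single-pole high-pass, the −3 dB point is at the pole: ω = 3100 rad/s.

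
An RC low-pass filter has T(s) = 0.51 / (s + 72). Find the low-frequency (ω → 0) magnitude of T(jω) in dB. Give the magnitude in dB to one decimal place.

-43.0 dB

T(0) = 0.51 / 72 = 0.0070833
20 log₁₀(0.0070833) = -43.00 dB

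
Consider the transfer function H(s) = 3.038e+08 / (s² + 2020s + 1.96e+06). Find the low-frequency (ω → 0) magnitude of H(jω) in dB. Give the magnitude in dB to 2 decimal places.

43.81 dB

H(0) = 3.038e+08 / 1.96e+06 = 155
20 log₁₀(155) = 43.807 dB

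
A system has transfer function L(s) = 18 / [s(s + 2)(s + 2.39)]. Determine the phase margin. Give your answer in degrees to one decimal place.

4.5°

Gain crossover: |L(jω)| = 1 at ω ≈ 2.02 rad/s.
∠L(j2.02) = −90° − arctan(2.02/2) − arctan(2.02/2.39) ≈ -175.54°
PM = 180° + (-175.54°) = 4.46°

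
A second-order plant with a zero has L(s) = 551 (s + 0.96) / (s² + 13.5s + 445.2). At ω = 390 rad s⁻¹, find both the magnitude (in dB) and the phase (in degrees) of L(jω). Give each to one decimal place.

|L| = 3.0 dB, ∠L = -88.2°

|j390 + 0.96| = √(390² + 0.96²) = 390
|(j390)² + 13.5(j390) + 445.2| = |-1.5165e+05 + j5265| = 1.517e+05
|L(j390)| = 551 × 390 / 1.517e+05 = 1.4161
20 log₁₀(1.4161) = 3.02 dB
∠(j390 + 0.96) = arctan(390/0.96) = 89.86°
∠[(j390)² + 13.5(j390) + 445.2] = ∠[-1.5165e+05 + j5265] = 178.01°
∠L(j390) = 89.86° − 178.01° = -88.15°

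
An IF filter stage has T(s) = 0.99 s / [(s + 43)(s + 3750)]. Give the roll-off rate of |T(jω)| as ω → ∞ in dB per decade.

With 1 zero and 2 poles, the high-frequency asymptotic slope is 20 × (1 − 2) = -20 dB/decade.

-20 dB/decade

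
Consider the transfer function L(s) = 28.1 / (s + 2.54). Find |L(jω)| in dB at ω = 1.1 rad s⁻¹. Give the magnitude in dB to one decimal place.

20.1 dB

|j1.1 + 2.54| = √(1.1² + 2.54²) = 2.768
|L(j1.1)| = 28.1 / 2.768 = 10.152
20 log₁₀(10.152) = 20.13 dB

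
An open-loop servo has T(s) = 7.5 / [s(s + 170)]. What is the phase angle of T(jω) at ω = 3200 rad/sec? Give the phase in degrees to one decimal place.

∠(j3200 + 170) = arctan(3200/170) = 86.96°
∠(j3200) = 90.00°
∠T(j3200) = − (86.96° + 90.00°) = -176.96°

-177.0°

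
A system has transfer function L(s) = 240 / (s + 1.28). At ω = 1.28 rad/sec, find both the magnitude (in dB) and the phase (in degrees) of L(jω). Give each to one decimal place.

|j1.28 + 1.28| = √(1.28² + 1.28²) = 1.81
|L(j1.28)| = 240 / 1.81 = 132.58
20 log₁₀(132.58) = 42.45 dB
∠(j1.28 + 1.28) = arctan(1.28/1.28) = 45.00°
∠L(j1.28) = −45.00° = -45.00°

|L| = 42.4 dB, ∠L = -45.0°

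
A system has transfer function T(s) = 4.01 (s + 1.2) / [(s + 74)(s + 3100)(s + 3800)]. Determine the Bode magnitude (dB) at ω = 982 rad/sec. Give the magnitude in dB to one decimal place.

|j982 + 1.2| = √(982² + 1.2²) = 982
|j982 + 74| = √(982² + 74²) = 984.8
|j982 + 3100| = √(982² + 3100²) = 3252
|j982 + 3800| = √(982² + 3800²) = 3925
|T(j982)| = 4.01 × 982 / (984.8 × 3252 × 3925) = 3.1331e-07
20 log₁₀(3.1331e-07) = -130.08 dB

-130.1 dB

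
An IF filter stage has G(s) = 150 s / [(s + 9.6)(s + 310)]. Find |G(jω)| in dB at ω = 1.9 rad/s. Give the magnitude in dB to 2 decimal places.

|j1.9| = 1.9
|j1.9 + 9.6| = √(1.9² + 9.6²) = 9.786
|j1.9 + 310| = √(1.9² + 310²) = 310
|G(j1.9)| = 150 × 1.9 / (9.786 × 310) = 0.093942
20 log₁₀(0.093942) = -20.543 dB

-20.54 dB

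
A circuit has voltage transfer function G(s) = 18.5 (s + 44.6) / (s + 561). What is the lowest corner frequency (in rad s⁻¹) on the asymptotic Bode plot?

Break frequencies occur at each pole and zero magnitude: 44.6 rad s⁻¹, 561 rad s⁻¹.
The lowest is 44.6 rad s⁻¹.

44.6 rad s⁻¹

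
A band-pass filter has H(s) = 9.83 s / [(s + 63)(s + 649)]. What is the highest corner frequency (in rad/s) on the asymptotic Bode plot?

Break frequencies occur at each pole and zero magnitude: 63 rad/s, 649 rad/s.
The highest is 649 rad/s.

649 rad/s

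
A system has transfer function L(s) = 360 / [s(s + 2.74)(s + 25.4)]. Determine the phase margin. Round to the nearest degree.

Gain crossover: |L(jω)| = 1 at ω ≈ 3.29 rad/s.
∠L(j3.29) = −90° − arctan(3.29/2.74) − arctan(3.29/25.4) ≈ -147.54°
PM = 180° + (-147.54°) = 32.46°

32°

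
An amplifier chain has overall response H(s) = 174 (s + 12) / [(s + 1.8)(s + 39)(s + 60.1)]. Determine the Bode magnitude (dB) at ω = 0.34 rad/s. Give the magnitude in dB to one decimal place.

|j0.34 + 12| = √(0.34² + 12²) = 12
|j0.34 + 1.8| = √(0.34² + 1.8²) = 1.832
|j0.34 + 39| = √(0.34² + 39²) = 39
|j0.34 + 60.1| = √(0.34² + 60.1²) = 60.1
|H(j0.34)| = 174 × 12 / (1.832 × 39 × 60.1) = 0.48647
20 log₁₀(0.48647) = -6.26 dB

-6.3 dB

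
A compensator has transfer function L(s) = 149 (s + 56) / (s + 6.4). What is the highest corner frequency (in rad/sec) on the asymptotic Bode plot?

56 rad/sec

Break frequencies occur at each pole and zero magnitude: 6.4 rad/sec, 56 rad/sec.
The highest is 56 rad/sec.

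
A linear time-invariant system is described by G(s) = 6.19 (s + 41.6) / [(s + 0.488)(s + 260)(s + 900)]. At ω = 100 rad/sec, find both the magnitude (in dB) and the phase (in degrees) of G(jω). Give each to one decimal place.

|G| = -91.5 dB, ∠G = -49.7 deg

|j100 + 41.6| = √(100² + 41.6²) = 108.3
|j100 + 0.488| = √(100² + 0.488²) = 100
|j100 + 260| = √(100² + 260²) = 278.6
|j100 + 900| = √(100² + 900²) = 905.5
|G(j100)| = 6.19 × 108.3 / (100 × 278.6 × 905.5) = 2.6577e-05
20 log₁₀(2.6577e-05) = -91.51 dB
∠(j100 + 41.6) = arctan(100/41.6) = 67.41°
∠(j100 + 0.488) = arctan(100/0.488) = 89.72°
∠(j100 + 260) = arctan(100/260) = 21.04°
∠(j100 + 900) = arctan(100/900) = 6.34°
∠G(j100) = 67.41° − (89.72° + 21.04° + 6.34°) = -49.69°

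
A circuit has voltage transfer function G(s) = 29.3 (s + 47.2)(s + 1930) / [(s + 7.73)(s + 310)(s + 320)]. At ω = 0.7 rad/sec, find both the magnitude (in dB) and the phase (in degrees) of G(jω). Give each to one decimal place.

|G| = 10.8 dB, ∠G = -4.6°

|j0.7 + 47.2| = √(0.7² + 47.2²) = 47.21
|j0.7 + 1930| = √(0.7² + 1930²) = 1930
|j0.7 + 7.73| = √(0.7² + 7.73²) = 7.762
|j0.7 + 310| = √(0.7² + 310²) = 310
|j0.7 + 320| = √(0.7² + 320²) = 320
|G(j0.7)| = 29.3 × 47.21 × 1930 / (7.762 × 310 × 320) = 3.467
20 log₁₀(3.467) = 10.80 dB
∠(j0.7 + 47.2) = arctan(0.7/47.2) = 0.85°
∠(j0.7 + 1930) = arctan(0.7/1930) = 0.02°
∠(j0.7 + 7.73) = arctan(0.7/7.73) = 5.17°
∠(j0.7 + 310) = arctan(0.7/310) = 0.13°
∠(j0.7 + 320) = arctan(0.7/320) = 0.13°
∠G(j0.7) = 0.85° + 0.02° − (5.17° + 0.13° + 0.13°) = -4.56°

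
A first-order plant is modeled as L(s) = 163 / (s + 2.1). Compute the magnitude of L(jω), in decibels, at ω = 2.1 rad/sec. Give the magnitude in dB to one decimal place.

34.8 dB

|j2.1 + 2.1| = √(2.1² + 2.1²) = 2.97
|L(j2.1)| = 163 / 2.97 = 54.885
20 log₁₀(54.885) = 34.79 dB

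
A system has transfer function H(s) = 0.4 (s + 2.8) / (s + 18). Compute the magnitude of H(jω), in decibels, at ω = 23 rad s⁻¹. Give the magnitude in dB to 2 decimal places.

-9.97 dB

|j23 + 2.8| = √(23² + 2.8²) = 23.17
|j23 + 18| = √(23² + 18²) = 29.21
|H(j23)| = 0.4 × 23.17 / 29.21 = 0.31733
20 log₁₀(0.31733) = -9.970 dB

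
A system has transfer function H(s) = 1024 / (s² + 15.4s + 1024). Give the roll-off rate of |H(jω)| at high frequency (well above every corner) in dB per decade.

With 0 zeros and 2 poles, the high-frequency asymptotic slope is 20 × (0 − 2) = -40 dB/decade.

-40 dB/decade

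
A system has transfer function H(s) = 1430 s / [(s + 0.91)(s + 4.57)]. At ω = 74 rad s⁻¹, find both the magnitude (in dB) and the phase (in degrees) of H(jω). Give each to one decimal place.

|j74| = 74
|j74 + 0.91| = √(74² + 0.91²) = 74.01
|j74 + 4.57| = √(74² + 4.57²) = 74.14
|H(j74)| = 1430 × 74 / (74.01 × 74.14) = 19.286
20 log₁₀(19.286) = 25.70 dB
∠(j74) = 90.00°
∠(j74 + 0.91) = arctan(74/0.91) = 89.30°
∠(j74 + 4.57) = arctan(74/4.57) = 86.47°
∠H(j74) = 90.00° − (89.30° + 86.47°) = -85.76°

|H| = 25.7 dB, ∠H = -85.8 deg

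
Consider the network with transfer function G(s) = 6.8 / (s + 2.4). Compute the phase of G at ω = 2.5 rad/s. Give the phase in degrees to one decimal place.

∠(j2.5 + 2.4) = arctan(2.5/2.4) = 46.17°
∠G(j2.5) = −46.17° = -46.17°

-46.2°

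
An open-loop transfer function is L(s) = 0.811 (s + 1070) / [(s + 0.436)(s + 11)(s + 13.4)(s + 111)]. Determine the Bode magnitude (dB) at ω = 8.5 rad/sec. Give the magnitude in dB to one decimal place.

-47.6 dB

|j8.5 + 1070| = √(8.5² + 1070²) = 1070
|j8.5 + 0.436| = √(8.5² + 0.436²) = 8.511
|j8.5 + 11| = √(8.5² + 11²) = 13.9
|j8.5 + 13.4| = √(8.5² + 13.4²) = 15.87
|j8.5 + 111| = √(8.5² + 111²) = 111.3
|L(j8.5)| = 0.811 × 1070 / (8.511 × 13.9 × 15.87 × 111.3) = 0.0041518
20 log₁₀(0.0041518) = -47.64 dB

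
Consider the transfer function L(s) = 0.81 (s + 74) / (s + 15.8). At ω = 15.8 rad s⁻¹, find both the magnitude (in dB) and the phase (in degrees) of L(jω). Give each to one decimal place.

|j15.8 + 74| = √(15.8² + 74²) = 75.67
|j15.8 + 15.8| = √(15.8² + 15.8²) = 22.34
|L(j15.8)| = 0.81 × 75.67 / 22.34 = 2.743
20 log₁₀(2.743) = 8.76 dB
∠(j15.8 + 74) = arctan(15.8/74) = 12.05°
∠(j15.8 + 15.8) = arctan(15.8/15.8) = 45.00°
∠L(j15.8) = 12.05° − 45.00° = -32.95°

|L| = 8.8 dB, ∠L = -32.9 deg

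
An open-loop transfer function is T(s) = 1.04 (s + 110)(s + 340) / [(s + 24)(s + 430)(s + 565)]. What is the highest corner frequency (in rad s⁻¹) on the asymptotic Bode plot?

Break frequencies occur at each pole and zero magnitude: 24 rad s⁻¹, 110 rad s⁻¹, 340 rad s⁻¹, 430 rad s⁻¹, 565 rad s⁻¹.
The highest is 565 rad s⁻¹.

565 rad s⁻¹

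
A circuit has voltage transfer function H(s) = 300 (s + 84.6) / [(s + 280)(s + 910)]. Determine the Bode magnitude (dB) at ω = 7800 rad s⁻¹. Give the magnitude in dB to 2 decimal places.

-28.36 dB

|j7800 + 84.6| = √(7800² + 84.6²) = 7800
|j7800 + 280| = √(7800² + 280²) = 7805
|j7800 + 910| = √(7800² + 910²) = 7853
|H(j7800)| = 300 × 7800 / (7805 × 7853) = 0.03818
20 log₁₀(0.03818) = -28.363 dB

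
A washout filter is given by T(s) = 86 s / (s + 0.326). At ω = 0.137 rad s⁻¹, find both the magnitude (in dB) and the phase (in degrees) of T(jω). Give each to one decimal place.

|j0.137| = 0.137
|j0.137 + 0.326| = √(0.137² + 0.326²) = 0.3536
|T(j0.137)| = 86 × 0.137 / 0.3536 = 33.319
20 log₁₀(33.319) = 30.45 dB
∠(j0.137) = 90.00°
∠(j0.137 + 0.326) = arctan(0.137/0.326) = 22.79°
∠T(j0.137) = 90.00° − 22.79° = 67.21°

|T| = 30.5 dB, ∠T = 67.2°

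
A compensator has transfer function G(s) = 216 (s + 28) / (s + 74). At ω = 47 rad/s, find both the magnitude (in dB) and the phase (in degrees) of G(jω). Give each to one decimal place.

|j47 + 28| = √(47² + 28²) = 54.71
|j47 + 74| = √(47² + 74²) = 87.66
|G(j47)| = 216 × 54.71 / 87.66 = 134.8
20 log₁₀(134.8) = 42.59 dB
∠(j47 + 28) = arctan(47/28) = 59.22°
∠(j47 + 74) = arctan(47/74) = 32.42°
∠G(j47) = 59.22° − 32.42° = 26.79°

|G| = 42.6 dB, ∠G = 26.8 deg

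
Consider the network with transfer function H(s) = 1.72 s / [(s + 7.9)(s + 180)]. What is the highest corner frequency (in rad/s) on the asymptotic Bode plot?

Break frequencies occur at each pole and zero magnitude: 7.9 rad/s, 180 rad/s.
The highest is 180 rad/s.

180 rad/s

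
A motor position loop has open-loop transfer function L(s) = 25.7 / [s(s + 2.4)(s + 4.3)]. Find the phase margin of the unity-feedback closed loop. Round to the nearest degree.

30 deg

Gain crossover: |L(jω)| = 1 at ω ≈ 1.82 rad s⁻¹.
∠L(j1.82) = −90° − arctan(1.82/2.4) − arctan(1.82/4.3) ≈ -150.24°
PM = 180° + (-150.24°) = 29.76°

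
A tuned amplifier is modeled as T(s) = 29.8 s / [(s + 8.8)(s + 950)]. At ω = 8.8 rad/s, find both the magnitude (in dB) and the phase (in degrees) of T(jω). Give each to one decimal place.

|j8.8| = 8.8
|j8.8 + 8.8| = √(8.8² + 8.8²) = 12.45
|j8.8 + 950| = √(8.8² + 950²) = 950
|T(j8.8)| = 29.8 × 8.8 / (12.45 × 950) = 0.02218
20 log₁₀(0.02218) = -33.08 dB
∠(j8.8) = 90.00°
∠(j8.8 + 8.8) = arctan(8.8/8.8) = 45.00°
∠(j8.8 + 950) = arctan(8.8/950) = 0.53°
∠T(j8.8) = 90.00° − (45.00° + 0.53°) = 44.47°

|T| = -33.1 dB, ∠T = 44.5°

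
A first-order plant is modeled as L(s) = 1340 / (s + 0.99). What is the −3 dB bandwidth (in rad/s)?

0.99 rad/s

For a single-pole low-pass, the −3 dB point is at the pole: ω = 0.99 rad/s.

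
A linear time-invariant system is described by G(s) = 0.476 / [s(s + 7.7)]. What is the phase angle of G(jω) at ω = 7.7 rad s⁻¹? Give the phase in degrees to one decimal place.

-135.0 deg

∠(j7.7 + 7.7) = arctan(7.7/7.7) = 45.00°
∠(j7.7) = 90.00°
∠G(j7.7) = − (45.00° + 90.00°) = -135.00°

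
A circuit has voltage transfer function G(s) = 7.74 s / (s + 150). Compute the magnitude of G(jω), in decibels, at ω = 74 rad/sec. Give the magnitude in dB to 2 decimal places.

|j74| = 74
|j74 + 150| = √(74² + 150²) = 167.3
|G(j74)| = 7.74 × 74 / 167.3 = 3.4244
20 log₁₀(3.4244) = 10.692 dB

10.69 dB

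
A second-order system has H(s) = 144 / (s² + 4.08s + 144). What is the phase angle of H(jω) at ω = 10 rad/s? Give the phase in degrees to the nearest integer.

∠[(j10)² + 4.08(j10) + 144] = ∠[44 + j40.8] = 42.84°
∠H(j10) = −42.84° = -42.84°

-43°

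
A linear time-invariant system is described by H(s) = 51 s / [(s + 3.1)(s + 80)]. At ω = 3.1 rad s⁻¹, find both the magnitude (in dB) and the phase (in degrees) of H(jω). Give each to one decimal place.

|H| = -6.9 dB, ∠H = 42.8°

|j3.1| = 3.1
|j3.1 + 3.1| = √(3.1² + 3.1²) = 4.384
|j3.1 + 80| = √(3.1² + 80²) = 80.06
|H(j3.1)| = 51 × 3.1 / (4.384 × 80.06) = 0.45044
20 log₁₀(0.45044) = -6.93 dB
∠(j3.1) = 90.00°
∠(j3.1 + 3.1) = arctan(3.1/3.1) = 45.00°
∠(j3.1 + 80) = arctan(3.1/80) = 2.22°
∠H(j3.1) = 90.00° − (45.00° + 2.22°) = 42.78°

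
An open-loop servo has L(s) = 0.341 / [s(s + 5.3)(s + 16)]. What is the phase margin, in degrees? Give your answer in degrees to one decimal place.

Gain crossover: |L(jω)| = 1 at ω ≈ 0.00402 rad/s.
∠L(j0.00402) = −90° − arctan(0.00402/5.3) − arctan(0.00402/16) ≈ -90.06°
PM = 180° + (-90.06°) = 89.94°

89.9°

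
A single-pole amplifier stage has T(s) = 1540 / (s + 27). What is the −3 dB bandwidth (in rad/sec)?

For a single-pole low-pass, the −3 dB point is at the pole: ω = 27 rad/sec.

27 rad/sec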